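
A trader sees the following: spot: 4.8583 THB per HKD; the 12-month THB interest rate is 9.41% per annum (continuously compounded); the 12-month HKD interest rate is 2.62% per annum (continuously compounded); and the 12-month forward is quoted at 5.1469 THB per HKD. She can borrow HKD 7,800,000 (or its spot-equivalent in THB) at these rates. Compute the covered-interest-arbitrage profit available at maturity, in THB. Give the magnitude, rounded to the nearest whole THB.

THB 422,259

T = 1 year.
Invest the HKD and cover forward: 7,800,000 × 1.0265462372 × 5.1469 = THB 41,211,540.46.
Convert at spot and invest in THB: 7,800,000 × 4.8583 × 1.0986696074 = THB 41,633,799.12.
The quoted forward undervalues HKD, so borrow HKD, convert to THB at spot, deposit the THB at 9.41%, and buy HKD forward at 5.1469 to cover the loan.
The gap between the two covered legs is THB 422,259.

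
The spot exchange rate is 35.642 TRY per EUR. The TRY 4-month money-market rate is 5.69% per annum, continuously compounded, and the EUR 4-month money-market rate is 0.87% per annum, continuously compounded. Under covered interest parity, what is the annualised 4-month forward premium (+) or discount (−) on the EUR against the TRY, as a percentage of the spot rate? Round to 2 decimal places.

T = 4/12 years.
No-arbitrage forward: 35.642 × 1.0191477 / 1.0029042 = 36.219274 TRY/EUR.
Annualised premium = (F − S)/S × (1/T) = (36.219274 − 35.642)/35.642 ÷ (4/12) = 4.86%.

+4.86%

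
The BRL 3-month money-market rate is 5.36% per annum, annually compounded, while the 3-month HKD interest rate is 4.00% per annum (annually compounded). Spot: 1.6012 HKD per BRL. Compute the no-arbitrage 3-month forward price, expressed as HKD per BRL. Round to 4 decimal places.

T = 3/12 years.
HKD growth factor: (1 + 0.0400)^(3/12) = 1.0098534.
BRL accumulates by (1 + 0.0536)^(3/12) = 1.0131388.
Forward (HKD per BRL) = 1.6012 × 1.0098534 / 1.0131388 = 1.596008.

1.5960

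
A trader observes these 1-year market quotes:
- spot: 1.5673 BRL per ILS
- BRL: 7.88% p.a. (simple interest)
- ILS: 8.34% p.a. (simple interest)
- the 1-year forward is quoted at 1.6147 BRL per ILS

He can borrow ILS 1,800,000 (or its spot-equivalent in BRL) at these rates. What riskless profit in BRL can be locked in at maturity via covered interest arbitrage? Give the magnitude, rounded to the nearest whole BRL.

BRL 105,413

T = 1 year.
Keep in ILS, deliver into the forward: 1,800,000·1.083400·1.6147 = BRL 3,148,858.76.
Swap to BRL now, deposit: 1,800,000·1.5673·1.078800 = BRL 3,043,445.83.
The quoted forward overvalues ILS, so borrow BRL, buy ILS at spot, deposit the ILS at 8.34%, and sell the proceeds forward at 1.6147.
The gap between the two covered legs is BRL 105,413.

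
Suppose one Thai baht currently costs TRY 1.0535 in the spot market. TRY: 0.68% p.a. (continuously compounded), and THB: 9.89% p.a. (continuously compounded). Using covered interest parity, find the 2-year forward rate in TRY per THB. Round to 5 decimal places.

T = 2 years.
TRY growth factor: e^(0.0068×2) = 1.0136929.
Growth of 1 THB over T: e^(0.0989×2) = 1.2187186.
Forward (TRY per THB) = 1.0535 × 1.0136929 / 1.2187186 = 0.8762691.

0.87627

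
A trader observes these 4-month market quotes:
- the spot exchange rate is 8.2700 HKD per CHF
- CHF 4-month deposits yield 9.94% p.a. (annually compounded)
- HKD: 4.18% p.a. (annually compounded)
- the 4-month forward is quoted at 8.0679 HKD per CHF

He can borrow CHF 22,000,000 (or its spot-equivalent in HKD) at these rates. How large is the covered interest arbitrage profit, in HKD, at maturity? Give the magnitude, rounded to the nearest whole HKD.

HKD 1,250,506

T = 4/12 years.
Route A — deposit CHF, sell forward: 22,000,000 × 1.03209239403 × 8.0679 = HKD 183,190,000.97.
Route B — convert at spot, deposit HKD: 22,000,000 × 8.2700 × 1.01374358196 = HKD 184,440,507.30.
The quoted forward undervalues CHF, so borrow CHF, convert to HKD at spot, deposit the HKD at 4.18%, and buy CHF forward at 8.0679 to cover the loan.
Arbitrage profit = |183,190,000.97 − 184,440,507.30| = HKD 1,250,506.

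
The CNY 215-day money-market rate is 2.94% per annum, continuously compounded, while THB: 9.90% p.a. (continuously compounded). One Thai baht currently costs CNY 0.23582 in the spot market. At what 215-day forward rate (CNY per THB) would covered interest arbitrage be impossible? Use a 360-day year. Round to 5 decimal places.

T = 215/360 years.
CNY growth factor: e^(0.0294×215/360) = 1.0177134.
Growth of 1 THB over T: e^(0.0990×215/360) = 1.0609078.
Forward (CNY per THB) = 0.23582 × 1.0177134 / 1.0609078 = 0.2262187.

0.22622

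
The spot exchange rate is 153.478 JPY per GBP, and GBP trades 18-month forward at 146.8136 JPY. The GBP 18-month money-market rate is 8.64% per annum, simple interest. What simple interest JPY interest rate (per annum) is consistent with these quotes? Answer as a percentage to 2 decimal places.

5.37%

T = 18/12 years.
F/S = 146.8136/153.478 = 0.9565775 = (growth of JPY) / (growth of GBP).
The GBP side grows by 1 + 0.0864×18/12 = 1.129600.
Hence g_JPY = 1.0805499.
(1.0805499 − 1)/T = 0.053700, i.e. 5.37%.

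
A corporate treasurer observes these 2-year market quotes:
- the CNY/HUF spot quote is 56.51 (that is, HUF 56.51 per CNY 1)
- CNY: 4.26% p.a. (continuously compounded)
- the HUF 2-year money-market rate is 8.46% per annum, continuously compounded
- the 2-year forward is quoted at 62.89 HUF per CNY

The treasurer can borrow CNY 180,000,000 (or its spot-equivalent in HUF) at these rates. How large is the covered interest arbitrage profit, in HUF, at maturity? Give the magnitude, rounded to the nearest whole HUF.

HUF 279,917,687

T = 2 years.
Route A — deposit CNY, sell forward: 180,000,000 × 1.088934831888 × 62.89 = HUF 12,326,960,083.94.
Route B — convert at spot, deposit HUF: 180,000,000 × 56.51 × 1.184356986636 = HUF 12,047,042,396.66.
The quoted forward overvalues CNY, so borrow HUF, buy CNY at spot, deposit the CNY at 4.26%, and sell the proceeds forward at 62.89.
Profit = 12,326,960,083.94 − 12,047,042,396.66 = HUF 279,917,687.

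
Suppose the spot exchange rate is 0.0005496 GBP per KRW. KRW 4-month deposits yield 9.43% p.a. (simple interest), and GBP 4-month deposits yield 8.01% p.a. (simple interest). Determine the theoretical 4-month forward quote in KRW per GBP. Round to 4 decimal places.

1827.8934

T = 4/12 years.
GBP growth factor: 1 + 0.0801×4/12 = 1.026700.
KRW growth factor: 1 + 0.0943×4/12 = 1.0314333333.
So F = 0.0005496 × 1.026700 / 1.0314333333 = 0.0005470778399 (GBP/KRW).
Quoted the other way: 1/0.0005470778399 = 1827.8934 KRW per GBP.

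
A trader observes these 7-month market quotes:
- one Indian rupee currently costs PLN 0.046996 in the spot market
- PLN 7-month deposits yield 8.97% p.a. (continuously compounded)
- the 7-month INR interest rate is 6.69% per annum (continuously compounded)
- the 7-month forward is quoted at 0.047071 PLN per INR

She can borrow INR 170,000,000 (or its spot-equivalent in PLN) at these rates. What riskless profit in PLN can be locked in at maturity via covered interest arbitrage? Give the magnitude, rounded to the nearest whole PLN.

PLN 97,967

T = 7/12 years.
Invest the INR and cover forward: 170,000,000 × 1.039796478 × 0.047071 = PLN 8,320,524.20.
Convert at spot and invest in PLN: 170,000,000 × 0.046996 × 1.053718145 = PLN 8,418,491.45.
The quoted forward undervalues INR, so borrow INR, convert to PLN at spot, deposit the PLN at 8.97%, and buy INR forward at 0.047071 to cover the loan.
Arbitrage profit = |8,320,524.20 − 8,418,491.45| = PLN 97,967.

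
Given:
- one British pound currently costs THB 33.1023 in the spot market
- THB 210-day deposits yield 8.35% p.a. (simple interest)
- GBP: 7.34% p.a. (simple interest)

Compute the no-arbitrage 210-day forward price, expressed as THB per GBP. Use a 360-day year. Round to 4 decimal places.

T = 210/360 years.
Growth of 1 THB over T: 1 + 0.0835×210/360 = 1.04870833.
GBP growth factor: 1 + 0.0734×210/360 = 1.04281667.
So F = 33.1023 × 1.04870833 / 1.04281667 = 33.289320 (THB/GBP).

33.2893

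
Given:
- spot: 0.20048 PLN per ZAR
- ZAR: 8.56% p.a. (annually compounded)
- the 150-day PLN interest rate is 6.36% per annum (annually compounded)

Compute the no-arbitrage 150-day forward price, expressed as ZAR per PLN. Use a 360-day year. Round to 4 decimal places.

5.0308

T = 150/360 years.
PLN growth factor: (1 + 0.0636)^(150/360) = 1.0260243.
Growth of 1 ZAR over T: (1 + 0.0856)^(150/360) = 1.0348143.
Forward (PLN per ZAR) = 0.20048 × 1.0260243 / 1.0348143 = 0.1987771.
Quoted the other way: 1/0.1987771 = 5.0308 ZAR per PLN.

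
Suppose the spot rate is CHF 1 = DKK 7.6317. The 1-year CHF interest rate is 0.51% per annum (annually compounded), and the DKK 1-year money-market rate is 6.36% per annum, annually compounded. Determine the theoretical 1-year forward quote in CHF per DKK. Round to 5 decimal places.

0.12383

T = 1 year.
Growth of 1 DKK over T: (1 + 0.0636)^1 = 1.063600.
Growth of 1 CHF over T: (1 + 0.0051)^1 = 1.005100.
Forward (DKK per CHF) = 7.6317 × 1.063600 / 1.005100 = 8.075889.
Quoted the other way: 1/8.075889 = 0.12383 CHF per DKK.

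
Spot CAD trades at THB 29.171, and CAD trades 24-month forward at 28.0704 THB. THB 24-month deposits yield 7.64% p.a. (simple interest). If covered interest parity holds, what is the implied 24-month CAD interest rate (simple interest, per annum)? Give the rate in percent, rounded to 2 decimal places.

9.90%

T = 2 years.
By CIP, F/S equals the THB-to-CAD growth ratio: 28.0704/29.171 = 0.9622707.
THB growth factor: 1 + 0.0764×2 = 1.152800.
So the CAD growth factor = 1.1979997.
r = (1.1979997 − 1)/2 = 0.099000 → 9.90%.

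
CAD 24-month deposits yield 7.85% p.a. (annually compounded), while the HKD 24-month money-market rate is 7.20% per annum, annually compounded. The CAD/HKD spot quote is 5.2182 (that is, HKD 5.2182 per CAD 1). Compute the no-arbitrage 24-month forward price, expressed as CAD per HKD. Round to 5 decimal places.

0.19397

T = 2 years.
HKD accumulates by (1 + 0.0720)^2 = 1.149184.
Growth of 1 CAD over T: (1 + 0.0785)^2 = 1.1631623.
So F = 5.2182 × 1.149184 / 1.1631623 = 5.155490 (HKD/CAD).
Quoted the other way: 1/5.155490 = 0.19397 CAD per HKD.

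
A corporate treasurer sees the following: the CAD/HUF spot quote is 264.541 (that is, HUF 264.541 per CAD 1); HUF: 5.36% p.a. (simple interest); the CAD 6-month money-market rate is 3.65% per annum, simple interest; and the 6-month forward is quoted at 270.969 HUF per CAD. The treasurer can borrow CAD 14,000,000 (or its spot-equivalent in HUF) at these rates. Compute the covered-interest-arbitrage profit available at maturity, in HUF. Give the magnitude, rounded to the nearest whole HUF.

T = 6/12 years.
Keep in CAD, deliver into the forward: 14,000,000·1.018250·270.969 = HUF 3,862,798,579.50.
Swap to HUF now, deposit: 14,000,000·264.541·1.026800 = HUF 3,802,829,783.20.
The quoted forward overvalues CAD, so borrow HUF, buy CAD at spot, deposit the CAD at 3.65%, and sell the proceeds forward at 270.969.
Profit = 3,862,798,579.50 − 3,802,829,783.20 = HUF 59,968,796.

HUF 59,968,796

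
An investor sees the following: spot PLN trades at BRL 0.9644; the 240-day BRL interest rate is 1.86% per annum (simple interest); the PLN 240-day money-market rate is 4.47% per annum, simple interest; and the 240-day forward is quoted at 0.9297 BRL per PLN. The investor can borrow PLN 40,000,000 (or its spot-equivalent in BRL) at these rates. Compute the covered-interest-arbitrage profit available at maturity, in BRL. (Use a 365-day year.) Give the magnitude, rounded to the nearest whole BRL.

T = 240/365 years.
Invest the PLN and cover forward: 40,000,000 × 1.0293917808 × 0.9297 = BRL 38,281,021.54.
Convert at spot and invest in BRL: 40,000,000 × 0.9644 × 1.012230137 = BRL 39,047,789.76.
The quoted forward undervalues PLN, so borrow PLN, convert to BRL at spot, deposit the BRL at 1.86%, and buy PLN forward at 0.9297 to cover the loan.
Arbitrage profit = |38,281,021.54 − 39,047,789.76| = BRL 766,768.

BRL 766,768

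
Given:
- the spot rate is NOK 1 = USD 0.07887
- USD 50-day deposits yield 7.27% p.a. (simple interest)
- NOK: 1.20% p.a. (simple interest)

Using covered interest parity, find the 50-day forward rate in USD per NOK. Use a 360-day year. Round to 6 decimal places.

T = 50/360 years.
USD accumulates by 1 + 0.0727×50/360 = 1.0100972.
NOK accumulates by 1 + 0.0120×50/360 = 1.0016667.
CIP: F = S · (grow USD)/(grow NOK) = 0.07887 × 1.0100972/1.0016667 = 0.07953381 USD per NOK.

0.079534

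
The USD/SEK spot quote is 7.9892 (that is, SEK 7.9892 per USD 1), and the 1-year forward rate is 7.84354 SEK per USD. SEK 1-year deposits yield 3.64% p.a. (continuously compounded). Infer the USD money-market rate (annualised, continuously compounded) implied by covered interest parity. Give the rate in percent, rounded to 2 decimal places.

5.48%

T = 1 year.
CIP gives F = S · g_SEK/g_USD, so g_SEK/g_USD = 7.84354/7.9892 = 0.9817679.
SEK growth factor: e^(0.0364×1) = 1.0370706.
That pins the USD growth at 1.0563297.
Take logs: ln 1.0563297 / 1 = 0.054800, so 5.48%.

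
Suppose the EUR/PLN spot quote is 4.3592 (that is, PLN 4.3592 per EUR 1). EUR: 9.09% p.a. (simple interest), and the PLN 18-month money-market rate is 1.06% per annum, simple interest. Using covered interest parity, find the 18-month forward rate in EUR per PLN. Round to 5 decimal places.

T = 18/12 years.
PLN growth factor: 1 + 0.0106×18/12 = 1.015900.
Growth of 1 EUR over T: 1 + 0.0909×18/12 = 1.136350.
So F = 4.3592 × 1.015900 / 1.136350 = 3.897137 (PLN/EUR).
Invert for EUR per PLN: 1 / 3.897137 = 0.25660.

0.25660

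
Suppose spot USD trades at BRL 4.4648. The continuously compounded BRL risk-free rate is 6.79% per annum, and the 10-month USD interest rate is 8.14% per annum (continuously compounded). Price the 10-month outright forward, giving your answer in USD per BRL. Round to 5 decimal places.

T = 10/12 years.
BRL accumulates by e^(0.0679×10/12) = 1.0582148.
USD accumulates by e^(0.0814×10/12) = 1.0701869.
CIP: F = S · (grow BRL)/(grow USD) = 4.4648 × 1.0582148/1.0701869 = 4.414853 BRL per USD.
Quoted the other way: 1/4.414853 = 0.22651 USD per BRL.

0.22651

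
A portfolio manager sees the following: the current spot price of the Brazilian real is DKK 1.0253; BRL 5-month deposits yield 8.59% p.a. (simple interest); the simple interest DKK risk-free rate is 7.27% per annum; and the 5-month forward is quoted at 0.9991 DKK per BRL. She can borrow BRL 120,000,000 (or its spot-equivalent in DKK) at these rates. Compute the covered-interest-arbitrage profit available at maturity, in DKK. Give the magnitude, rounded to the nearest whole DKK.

DKK 2,579,831

T = 5/12 years.
Invest the BRL and cover forward: 120,000,000 × 1.03579166667 × 0.9991 = DKK 124,183,134.50.
Convert at spot and invest in DKK: 120,000,000 × 1.0253 × 1.03029166667 = DKK 126,762,965.50.
The quoted forward undervalues BRL, so borrow BRL, convert to DKK at spot, deposit the DKK at 7.27%, and buy BRL forward at 0.9991 to cover the loan.
Profit = 126,762,965.50 − 124,183,134.50 = DKK 2,579,831.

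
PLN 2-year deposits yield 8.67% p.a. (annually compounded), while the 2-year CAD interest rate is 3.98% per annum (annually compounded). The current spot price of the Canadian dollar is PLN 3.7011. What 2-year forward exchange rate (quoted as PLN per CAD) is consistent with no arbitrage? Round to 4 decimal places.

T = 2 years.
PLN growth factor: (1 + 0.0867)^2 = 1.1809169.
CAD growth factor: (1 + 0.0398)^2 = 1.081184.
Forward (PLN per CAD) = 3.7011 × 1.1809169 / 1.081184 = 4.042505.

4.0425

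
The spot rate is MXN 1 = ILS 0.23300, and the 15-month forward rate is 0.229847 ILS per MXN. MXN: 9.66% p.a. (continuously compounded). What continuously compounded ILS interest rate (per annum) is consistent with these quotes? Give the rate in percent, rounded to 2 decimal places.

8.57%

T = 15/12 years.
F/S = 0.229847/0.233 = 0.9864678 = (growth of ILS) / (growth of MXN).
MXN growth factor: e^(0.0966×15/12) = 1.1283428.
That pins the ILS growth at 1.1130738.
Take logs: ln 1.1130738 / (15/12) = 0.085700, so 8.57%.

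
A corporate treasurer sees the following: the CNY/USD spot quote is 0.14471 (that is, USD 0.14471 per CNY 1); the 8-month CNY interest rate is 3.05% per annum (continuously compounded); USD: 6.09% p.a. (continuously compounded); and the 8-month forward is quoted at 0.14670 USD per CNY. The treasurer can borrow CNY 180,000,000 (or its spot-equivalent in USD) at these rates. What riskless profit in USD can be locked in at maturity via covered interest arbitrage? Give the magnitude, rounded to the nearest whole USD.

T = 8/12 years.
Invest the CNY and cover forward: 180,000,000 × 1.0205414638 × 0.14670 = USD 26,948,417.89.
Convert at spot and invest in USD: 180,000,000 × 0.14471 × 1.041435448 = USD 27,127,102.26.
The quoted forward undervalues CNY, so borrow CNY, convert to USD at spot, deposit the USD at 6.09%, and buy CNY forward at 0.14670 to cover the loan.
Arbitrage profit = |26,948,417.89 − 27,127,102.26| = USD 178,684.

USD 178,684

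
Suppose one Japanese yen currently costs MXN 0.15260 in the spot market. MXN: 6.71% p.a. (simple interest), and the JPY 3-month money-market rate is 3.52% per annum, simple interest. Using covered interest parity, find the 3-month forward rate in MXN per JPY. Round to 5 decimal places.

0.15381

T = 3/12 years.
MXN growth factor: 1 + 0.0671×3/12 = 1.016775.
JPY accumulates by 1 + 0.0352×3/12 = 1.008800.
Forward (MXN per JPY) = 0.1526 × 1.016775 / 1.008800 = 0.1538064.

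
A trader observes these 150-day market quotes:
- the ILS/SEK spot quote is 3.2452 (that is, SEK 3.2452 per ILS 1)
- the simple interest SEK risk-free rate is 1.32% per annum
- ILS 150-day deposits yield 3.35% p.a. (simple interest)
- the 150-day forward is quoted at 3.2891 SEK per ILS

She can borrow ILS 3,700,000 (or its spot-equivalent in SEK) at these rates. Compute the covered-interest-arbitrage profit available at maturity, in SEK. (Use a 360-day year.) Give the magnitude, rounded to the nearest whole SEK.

SEK 266,258

T = 150/360 years.
Invest the ILS and cover forward: 3,700,000 × 1.0139583333 × 3.2891 = SEK 12,339,538.31.
Convert at spot and invest in SEK: 3,700,000 × 3.2452 × 1.005500 = SEK 12,073,279.82.
The quoted forward overvalues ILS, so borrow SEK, buy ILS at spot, deposit the ILS at 3.35%, and sell the proceeds forward at 3.2891.
The gap between the two covered legs is SEK 266,258.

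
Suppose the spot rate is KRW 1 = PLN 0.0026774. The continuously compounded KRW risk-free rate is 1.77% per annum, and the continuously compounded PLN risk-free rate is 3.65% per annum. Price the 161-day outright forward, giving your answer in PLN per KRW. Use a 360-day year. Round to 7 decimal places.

0.0027000

T = 161/360 years.
PLN growth factor: e^(0.0365×161/360) = 1.0164576.
Growth of 1 KRW over T: e^(0.0177×161/360) = 1.0079472.
Forward (PLN per KRW) = 0.0026774 × 1.0164576 / 1.0079472 = 0.002700006.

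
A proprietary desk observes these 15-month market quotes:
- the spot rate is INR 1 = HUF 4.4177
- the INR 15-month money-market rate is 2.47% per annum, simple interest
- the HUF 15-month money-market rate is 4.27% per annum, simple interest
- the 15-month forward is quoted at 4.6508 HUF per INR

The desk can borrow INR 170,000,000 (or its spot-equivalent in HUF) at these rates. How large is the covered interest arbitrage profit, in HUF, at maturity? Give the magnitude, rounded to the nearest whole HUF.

T = 15/12 years.
Invest the INR and cover forward: 170,000,000 × 1.030875 × 4.6508 = HUF 815,046,886.50.
Convert at spot and invest in HUF: 170,000,000 × 4.4177 × 1.053375 = HUF 791,094,105.38.
The quoted forward overvalues INR, so borrow HUF, buy INR at spot, deposit the INR at 2.47%, and sell the proceeds forward at 4.6508.
The gap between the two covered legs is HUF 23,952,781.

HUF 23,952,781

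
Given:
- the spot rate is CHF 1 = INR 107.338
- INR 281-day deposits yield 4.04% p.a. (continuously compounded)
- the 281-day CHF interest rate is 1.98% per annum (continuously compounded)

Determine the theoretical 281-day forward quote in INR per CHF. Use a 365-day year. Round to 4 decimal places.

109.0539

T = 281/365 years.
INR growth factor: e^(0.0404×281/365) = 1.031591201.
CHF growth factor: e^(0.0198×281/365) = 1.015360059.
So F = 107.338 × 1.031591201 / 1.015360059 = 109.053863 (INR/CHF).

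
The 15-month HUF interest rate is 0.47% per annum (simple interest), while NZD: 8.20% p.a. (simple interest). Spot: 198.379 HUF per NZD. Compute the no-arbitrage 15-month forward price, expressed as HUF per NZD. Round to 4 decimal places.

180.9927

T = 15/12 years.
HUF accumulates by 1 + 0.0047×15/12 = 1.005875.
Growth of 1 NZD over T: 1 + 0.0820×15/12 = 1.102500.
So F = 198.379 × 1.005875 / 1.102500 = 180.992723 (HUF/NZD).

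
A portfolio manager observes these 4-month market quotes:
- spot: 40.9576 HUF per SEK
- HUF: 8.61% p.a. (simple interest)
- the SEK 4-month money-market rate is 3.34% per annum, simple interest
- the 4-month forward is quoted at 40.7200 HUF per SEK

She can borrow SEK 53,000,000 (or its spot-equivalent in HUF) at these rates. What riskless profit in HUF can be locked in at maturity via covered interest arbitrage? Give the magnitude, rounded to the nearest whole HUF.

T = 4/12 years.
Keep in SEK, deliver into the forward: 53,000,000·1.011133333333·40.7200 = HUF 2,182,187,514.67.
Swap to HUF now, deposit: 53,000,000·40.9576·1.028700 = HUF 2,233,053,405.36.
The quoted forward undervalues SEK, so borrow SEK, convert to HUF at spot, deposit the HUF at 8.61%, and buy SEK forward at 40.7200 to cover the loan.
Arbitrage profit = |2,182,187,514.67 − 2,233,053,405.36| = HUF 50,865,891.

HUF 50,865,891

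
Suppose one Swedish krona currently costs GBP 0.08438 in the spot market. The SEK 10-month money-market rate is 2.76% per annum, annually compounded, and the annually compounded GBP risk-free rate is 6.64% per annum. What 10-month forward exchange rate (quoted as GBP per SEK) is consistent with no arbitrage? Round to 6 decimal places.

T = 10/12 years.
Growth of 1 GBP over T: (1 + 0.0664)^(10/12) = 1.0550348.
Growth of 1 SEK over T: (1 + 0.0276)^(10/12) = 1.0229477.
Forward (GBP per SEK) = 0.08438 × 1.0550348 / 1.0229477 = 0.08702677.

0.087027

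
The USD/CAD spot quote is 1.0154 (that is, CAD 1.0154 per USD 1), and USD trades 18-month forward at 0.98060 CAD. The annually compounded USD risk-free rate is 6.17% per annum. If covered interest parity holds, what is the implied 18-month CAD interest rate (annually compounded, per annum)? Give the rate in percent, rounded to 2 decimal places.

T = 18/12 years.
CIP gives F = S · g_CAD/g_USD, so g_CAD/g_USD = 0.9806/1.0154 = 0.9657278.
The USD side grows by (1 + 0.0617)^(18/12) = 1.0939632.
So the CAD growth factor = 1.0564707.
r = 1.0564707^(12/18) − 1 = 0.037301 → 3.73%.

3.73%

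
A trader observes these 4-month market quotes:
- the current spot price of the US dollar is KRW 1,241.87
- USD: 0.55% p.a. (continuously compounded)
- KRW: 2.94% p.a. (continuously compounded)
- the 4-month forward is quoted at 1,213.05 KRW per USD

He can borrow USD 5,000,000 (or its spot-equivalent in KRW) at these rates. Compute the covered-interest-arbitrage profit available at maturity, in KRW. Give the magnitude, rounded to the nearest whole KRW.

T = 4/12 years.
Keep in USD, deliver into the forward: 5,000,000·1.001835014916·1213.05 = KRW 6,076,379,824.22.
Swap to KRW now, deposit: 5,000,000·1241.87·1.00984817725 = KRW 6,270,500,779.41.
The quoted forward undervalues USD, so borrow USD, convert to KRW at spot, deposit the KRW at 2.94%, and buy USD forward at 1,213.05 to cover the loan.
Arbitrage profit = |6,076,379,824.22 − 6,270,500,779.41| = KRW 194,120,955.

KRW 194,120,955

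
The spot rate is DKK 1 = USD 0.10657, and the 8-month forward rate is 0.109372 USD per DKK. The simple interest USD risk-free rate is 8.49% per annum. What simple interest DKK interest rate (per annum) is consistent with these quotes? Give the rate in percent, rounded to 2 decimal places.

4.43%

T = 8/12 years.
CIP gives F = S · g_USD/g_DKK, so g_USD/g_DKK = 0.109372/0.10657 = 1.0262926.
The USD side grows by 1 + 0.0849×8/12 = 1.056600.
That pins the DKK growth at 1.029531.
(1.029531 − 1)/T = 0.044296, i.e. 4.43%.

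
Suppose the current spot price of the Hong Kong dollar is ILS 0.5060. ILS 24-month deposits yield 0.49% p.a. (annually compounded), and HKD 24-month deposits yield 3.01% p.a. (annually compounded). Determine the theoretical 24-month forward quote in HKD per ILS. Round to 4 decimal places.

2.0766

T = 2 years.
ILS accumulates by (1 + 0.0049)^2 = 1.009824.
HKD growth factor: (1 + 0.0301)^2 = 1.061106.
Forward (ILS per HKD) = 0.506 × 1.009824 / 1.061106 = 0.4815456.
Quoted the other way: 1/0.4815456 = 2.0766 HKD per ILS.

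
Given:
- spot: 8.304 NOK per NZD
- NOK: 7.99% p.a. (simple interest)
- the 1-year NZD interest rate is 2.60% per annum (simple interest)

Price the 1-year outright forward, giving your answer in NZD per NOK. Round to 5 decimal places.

T = 1 year.
Growth of 1 NOK over T: 1 + 0.0799×1 = 1.079900.
Growth of 1 NZD over T: 1 + 0.0260×1 = 1.026000.
So F = 8.304 × 1.079900 / 1.026000 = 8.740243 (NOK/NZD).
Quoted the other way: 1/8.740243 = 0.11441 NZD per NOK.

0.11441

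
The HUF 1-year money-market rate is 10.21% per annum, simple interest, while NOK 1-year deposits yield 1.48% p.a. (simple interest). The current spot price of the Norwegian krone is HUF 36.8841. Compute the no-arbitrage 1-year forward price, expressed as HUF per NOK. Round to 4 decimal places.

40.0571

T = 1 year.
HUF accumulates by 1 + 0.1021×1 = 1.102100.
NOK accumulates by 1 + 0.0148×1 = 1.014800.
So F = 36.8841 × 1.102100 / 1.014800 = 40.057121 (HUF/NOK).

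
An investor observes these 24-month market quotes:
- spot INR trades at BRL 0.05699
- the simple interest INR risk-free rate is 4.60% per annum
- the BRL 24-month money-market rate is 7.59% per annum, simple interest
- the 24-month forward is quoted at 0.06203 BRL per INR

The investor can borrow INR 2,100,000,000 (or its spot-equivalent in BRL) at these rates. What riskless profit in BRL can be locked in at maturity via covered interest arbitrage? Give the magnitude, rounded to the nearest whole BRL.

T = 2 years.
Keep in INR, deliver into the forward: 2,100,000,000·1.092000·0.06203 = BRL 142,247,196.00.
Swap to BRL now, deposit: 2,100,000,000·0.05699·1.151800 = BRL 137,846,272.20.
The quoted forward overvalues INR, so borrow BRL, buy INR at spot, deposit the INR at 4.60%, and sell the proceeds forward at 0.06203.
Arbitrage profit = |142,247,196.00 − 137,846,272.20| = BRL 4,400,924.

BRL 4,400,924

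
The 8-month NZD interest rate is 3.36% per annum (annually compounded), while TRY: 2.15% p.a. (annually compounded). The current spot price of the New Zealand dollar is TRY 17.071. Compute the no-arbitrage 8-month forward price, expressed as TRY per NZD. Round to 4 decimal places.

16.9375

T = 8/12 years.
Growth of 1 TRY over T: (1 + 0.0215)^(8/12) = 1.01428246.
Growth of 1 NZD over T: (1 + 0.0336)^(8/12) = 1.0222764.
Forward (TRY per NZD) = 17.071 × 1.01428246 / 1.0222764 = 16.937509.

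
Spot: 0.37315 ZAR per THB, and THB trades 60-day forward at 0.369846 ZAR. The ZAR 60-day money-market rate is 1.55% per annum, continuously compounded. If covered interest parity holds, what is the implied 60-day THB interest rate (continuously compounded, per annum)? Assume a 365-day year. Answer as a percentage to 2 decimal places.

6.96%

T = 60/365 years.
F/S = 0.369846/0.37315 = 0.9911457 = (growth of ZAR) / (growth of THB).
The ZAR side grows by e^(0.0155×60/365) = 1.0025512.
Hence g_THB = 1.0115074.
r = ln(1.0115074)/(60/365) = 0.069604 → 6.96%.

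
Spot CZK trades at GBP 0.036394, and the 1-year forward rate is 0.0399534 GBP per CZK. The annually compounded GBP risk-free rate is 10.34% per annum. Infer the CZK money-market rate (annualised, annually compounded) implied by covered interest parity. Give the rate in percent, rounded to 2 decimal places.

0.51%

T = 1 year.
By CIP, F/S equals the GBP-to-CZK growth ratio: 0.0399534/0.036394 = 1.0978018.
The GBP side grows by (1 + 0.1034)^1 = 1.103400.
Hence g_CZK = 1.0050995.
r = 1.0050995^(1/1) − 1 = 0.005100 → 0.51%.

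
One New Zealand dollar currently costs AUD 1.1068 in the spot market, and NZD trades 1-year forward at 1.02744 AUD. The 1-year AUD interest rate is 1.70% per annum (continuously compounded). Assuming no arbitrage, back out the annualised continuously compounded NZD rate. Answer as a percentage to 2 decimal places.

9.14%

T = 1 year.
By CIP, F/S equals the AUD-to-NZD growth ratio: 1.02744/1.1068 = 0.9282978.
AUD growth factor: e^(0.0170×1) = 1.0171453.
So the NZD growth factor = 1.0957101.
r = ln(1.0957101)/1 = 0.091403 → 9.14%.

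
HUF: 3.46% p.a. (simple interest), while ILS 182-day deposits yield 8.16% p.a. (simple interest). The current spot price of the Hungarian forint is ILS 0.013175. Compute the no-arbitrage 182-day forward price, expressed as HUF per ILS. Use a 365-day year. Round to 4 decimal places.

74.1921

T = 182/365 years.
ILS accumulates by 1 + 0.0816×182/365 = 1.04068822.
HUF accumulates by 1 + 0.0346×182/365 = 1.0172526.
CIP: F = S · (grow ILS)/(grow HUF) = 0.013175 × 1.04068822/1.0172526 = 0.013478528 ILS per HUF.
Quoted the other way: 1/0.013478528 = 74.1921 HUF per ILS.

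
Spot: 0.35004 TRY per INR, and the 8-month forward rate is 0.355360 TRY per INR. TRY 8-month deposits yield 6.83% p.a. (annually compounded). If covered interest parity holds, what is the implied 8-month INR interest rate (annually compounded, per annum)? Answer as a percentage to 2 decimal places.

T = 8/12 years.
F/S = 0.35536/0.35004 = 1.0151983 = (growth of TRY) / (growth of INR).
TRY growth factor: (1 + 0.0683)^(8/12) = 1.0450301.
Hence g_INR = 1.0293852.
Annualise: 1.0293852^(12/8) − 1 = 0.044400 = 4.44%.

4.44%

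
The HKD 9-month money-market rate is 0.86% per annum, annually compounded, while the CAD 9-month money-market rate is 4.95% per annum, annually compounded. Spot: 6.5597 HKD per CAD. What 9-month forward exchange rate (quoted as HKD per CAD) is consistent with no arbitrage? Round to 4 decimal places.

6.3670

T = 9/12 years.
HKD accumulates by (1 + 0.0086)^(9/12) = 1.0064431.
Growth of 1 CAD over T: (1 + 0.0495)^(9/12) = 1.0368999.
CIP: F = S · (grow HKD)/(grow CAD) = 6.5597 × 1.0064431/1.0368999 = 6.367022 HKD per CAD.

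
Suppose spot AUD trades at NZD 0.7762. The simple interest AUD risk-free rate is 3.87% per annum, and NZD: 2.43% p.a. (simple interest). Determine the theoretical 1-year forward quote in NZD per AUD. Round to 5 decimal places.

T = 1 year.
Growth of 1 NZD over T: 1 + 0.0243×1 = 1.024300.
AUD growth factor: 1 + 0.0387×1 = 1.038700.
Forward (NZD per AUD) = 0.7762 × 1.024300 / 1.038700 = 0.7654392.

0.76544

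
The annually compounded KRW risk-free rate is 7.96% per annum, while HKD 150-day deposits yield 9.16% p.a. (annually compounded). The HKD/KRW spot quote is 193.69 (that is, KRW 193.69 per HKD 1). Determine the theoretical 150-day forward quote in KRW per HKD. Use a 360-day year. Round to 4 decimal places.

192.8000

T = 150/360 years.
KRW growth factor: (1 + 0.0796)^(150/360) = 1.032427423.
HKD accumulates by (1 + 0.0916)^(150/360) = 1.037193539.
CIP: F = S · (grow KRW)/(grow HKD) = 193.69 × 1.032427423/1.037193539 = 192.799955 KRW per HKD.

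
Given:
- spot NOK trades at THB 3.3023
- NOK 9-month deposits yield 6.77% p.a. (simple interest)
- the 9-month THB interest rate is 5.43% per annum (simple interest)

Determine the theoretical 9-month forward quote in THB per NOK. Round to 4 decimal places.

3.2707

T = 9/12 years.
Growth of 1 THB over T: 1 + 0.0543×9/12 = 1.040725.
NOK accumulates by 1 + 0.0677×9/12 = 1.050775.
So F = 3.3023 × 1.040725 / 1.050775 = 3.270716 (THB/NOK).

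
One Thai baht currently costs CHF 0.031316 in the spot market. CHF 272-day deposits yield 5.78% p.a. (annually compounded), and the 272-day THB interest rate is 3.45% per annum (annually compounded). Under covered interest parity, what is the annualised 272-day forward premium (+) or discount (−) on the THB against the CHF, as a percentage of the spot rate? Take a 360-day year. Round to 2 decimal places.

+2.25%

T = 272/360 years.
CIP forward (CHF per THB) = 0.031316 × 1.0433698/1.0259583 = 0.031847463.
(F − S)/S ÷ T = (0.031847463 − 0.031316)/0.031316/(272/360) = 0.022462 → 2.25%.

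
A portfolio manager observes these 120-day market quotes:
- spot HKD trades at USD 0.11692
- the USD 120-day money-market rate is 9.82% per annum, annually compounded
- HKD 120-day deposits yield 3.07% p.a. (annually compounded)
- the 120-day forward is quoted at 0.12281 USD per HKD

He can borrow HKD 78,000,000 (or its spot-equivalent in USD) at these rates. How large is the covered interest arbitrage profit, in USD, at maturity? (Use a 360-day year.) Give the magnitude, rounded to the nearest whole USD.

USD 267,211

T = 120/360 years.
Invest the HKD and cover forward: 78,000,000 × 1.010130363 × 0.12281 = USD 9,676,220.57.
Convert at spot and invest in USD: 78,000,000 × 0.11692 × 1.031716746 = USD 9,409,009.11.
The quoted forward overvalues HKD, so borrow USD, buy HKD at spot, deposit the HKD at 3.07%, and sell the proceeds forward at 0.12281.
Arbitrage profit = |9,676,220.57 − 9,409,009.11| = USD 267,211.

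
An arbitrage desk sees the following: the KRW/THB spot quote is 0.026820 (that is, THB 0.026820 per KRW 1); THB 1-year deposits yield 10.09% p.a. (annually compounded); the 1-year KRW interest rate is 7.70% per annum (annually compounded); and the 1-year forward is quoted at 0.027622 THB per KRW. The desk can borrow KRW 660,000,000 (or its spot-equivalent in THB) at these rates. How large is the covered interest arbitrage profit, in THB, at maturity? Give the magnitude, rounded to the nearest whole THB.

T = 1 year.
Invest the KRW and cover forward: 660,000,000 × 1.077000 × 0.027622 = THB 19,634,270.04.
Convert at spot and invest in THB: 660,000,000 × 0.026820 × 1.100900 = THB 19,487,251.08.
The quoted forward overvalues KRW, so borrow THB, buy KRW at spot, deposit the KRW at 7.70%, and sell the proceeds forward at 0.027622.
The gap between the two covered legs is THB 147,019.

THB 147,019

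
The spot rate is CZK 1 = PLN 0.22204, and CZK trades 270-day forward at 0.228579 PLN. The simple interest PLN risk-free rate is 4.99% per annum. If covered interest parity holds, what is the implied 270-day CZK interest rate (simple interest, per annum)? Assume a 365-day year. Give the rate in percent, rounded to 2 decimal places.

0.98%

T = 270/365 years.
F/S = 0.228579/0.22204 = 1.0294496 = (growth of PLN) / (growth of CZK).
PLN growth factor: 1 + 0.0499×270/365 = 1.0369123.
Hence g_CZK = 1.0072492.
r = (1.0072492 − 1)/(270/365) = 0.009800 → 0.98%.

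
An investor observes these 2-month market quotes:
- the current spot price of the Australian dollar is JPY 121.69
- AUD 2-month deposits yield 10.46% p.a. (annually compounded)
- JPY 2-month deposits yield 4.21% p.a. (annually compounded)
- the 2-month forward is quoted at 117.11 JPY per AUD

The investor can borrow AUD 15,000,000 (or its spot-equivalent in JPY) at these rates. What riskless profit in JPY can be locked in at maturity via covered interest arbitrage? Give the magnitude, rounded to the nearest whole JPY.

JPY 51,919,793

T = 2/12 years.
Keep in AUD, deliver into the forward: 15,000,000·1.016718766539·117.11 = JPY 1,786,019,021.24.
Swap to JPY now, deposit: 15,000,000·121.69·1.006896657833 = JPY 1,837,938,814.38.
The quoted forward undervalues AUD, so borrow AUD, convert to JPY at spot, deposit the JPY at 4.21%, and buy AUD forward at 117.11 to cover the loan.
Profit = 1,837,938,814.38 − 1,786,019,021.24 = JPY 51,919,793.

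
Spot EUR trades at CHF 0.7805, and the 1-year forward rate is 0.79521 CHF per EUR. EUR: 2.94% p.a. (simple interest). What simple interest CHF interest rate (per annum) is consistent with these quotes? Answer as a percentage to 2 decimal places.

T = 1 year.
CIP gives F = S · g_CHF/g_EUR, so g_CHF/g_EUR = 0.79521/0.7805 = 1.0188469.
The EUR side grows by 1 + 0.0294×1 = 1.029400.
Hence g_CHF = 1.048801.
(1.048801 − 1)/T = 0.048801, i.e. 4.88%.

4.88%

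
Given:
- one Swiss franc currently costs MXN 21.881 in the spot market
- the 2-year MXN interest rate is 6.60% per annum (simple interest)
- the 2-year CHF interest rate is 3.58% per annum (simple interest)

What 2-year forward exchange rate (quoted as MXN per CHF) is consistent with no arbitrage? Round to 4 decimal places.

T = 2 years.
MXN growth factor: 1 + 0.0660×2 = 1.132000.
CHF accumulates by 1 + 0.0358×2 = 1.071600.
So F = 21.881 × 1.132000 / 1.071600 = 23.114308 (MXN/CHF).

23.1143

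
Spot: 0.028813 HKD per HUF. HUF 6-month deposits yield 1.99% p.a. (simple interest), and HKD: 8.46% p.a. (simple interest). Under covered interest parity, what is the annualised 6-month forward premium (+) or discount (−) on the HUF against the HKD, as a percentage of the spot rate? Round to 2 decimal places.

T = 6/12 years.
No-arbitrage forward: 0.028813 × 1.042300 / 1.009950 = 0.029735918 HKD/HUF.
Annualised premium = (F − S)/S × (1/T) = (0.029735918 − 0.028813)/0.028813 ÷ (6/12) = 6.41%.

+6.41%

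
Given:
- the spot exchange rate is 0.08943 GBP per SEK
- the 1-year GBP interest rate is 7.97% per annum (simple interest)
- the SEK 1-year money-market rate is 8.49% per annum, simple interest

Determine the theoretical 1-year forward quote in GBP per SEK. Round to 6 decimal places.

T = 1 year.
GBP growth factor: 1 + 0.0797×1 = 1.079700.
Growth of 1 SEK over T: 1 + 0.0849×1 = 1.084900.
So F = 0.08943 × 1.079700 / 1.084900 = 0.08900136 (GBP/SEK).

0.089001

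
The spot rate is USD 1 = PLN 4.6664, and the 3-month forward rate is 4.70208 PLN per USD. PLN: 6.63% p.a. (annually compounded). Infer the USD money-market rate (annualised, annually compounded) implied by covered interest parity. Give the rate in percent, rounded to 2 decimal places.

3.43%

T = 3/12 years.
CIP gives F = S · g_PLN/g_USD, so g_PLN/g_USD = 4.70208/4.6664 = 1.0076462.
PLN growth factor: (1 + 0.0663)^(3/12) = 1.0161781.
Hence g_USD = 1.0084672.
Annualise: 1.0084672^(12/3) − 1 = 0.034301 = 3.43%.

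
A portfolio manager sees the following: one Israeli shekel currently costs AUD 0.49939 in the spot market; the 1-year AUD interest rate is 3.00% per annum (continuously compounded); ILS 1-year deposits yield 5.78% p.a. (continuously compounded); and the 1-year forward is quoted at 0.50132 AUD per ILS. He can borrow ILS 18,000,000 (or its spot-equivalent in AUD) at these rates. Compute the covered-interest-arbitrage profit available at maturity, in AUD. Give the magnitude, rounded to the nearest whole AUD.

AUD 297,925

T = 1 year.
Route A — deposit ILS, sell forward: 18,000,000 × 1.059503074 × 0.50132 = AUD 9,560,701.46.
Route B — convert at spot, deposit AUD: 18,000,000 × 0.49939 × 1.030454534 = AUD 9,262,776.42.
The quoted forward overvalues ILS, so borrow AUD, buy ILS at spot, deposit the ILS at 5.78%, and sell the proceeds forward at 0.50132.
Profit = 9,560,701.46 − 9,262,776.42 = AUD 297,925.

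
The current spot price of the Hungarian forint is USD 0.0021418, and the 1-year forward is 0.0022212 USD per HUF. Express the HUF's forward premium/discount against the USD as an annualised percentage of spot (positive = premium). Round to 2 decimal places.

+3.71%

T = 1 year.
Period premium: (0.0022212 − 0.0021418)/0.0021418 = 0.0370716.
×(1/T) gives 3.71% p.a.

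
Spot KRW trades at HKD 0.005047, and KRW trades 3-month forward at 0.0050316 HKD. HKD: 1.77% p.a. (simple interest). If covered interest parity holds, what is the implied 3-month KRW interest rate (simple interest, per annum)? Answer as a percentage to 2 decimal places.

T = 3/12 years.
F/S = 0.0050316/0.005047 = 0.9969487 = (growth of HKD) / (growth of KRW).
The HKD side grows by 1 + 0.0177×3/12 = 1.004425.
Hence g_KRW = 1.0074992.
(1.0074992 − 1)/T = 0.029997, i.e. 3.00%.

3.00%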